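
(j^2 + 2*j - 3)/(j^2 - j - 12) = (j - 1)/(j - 4)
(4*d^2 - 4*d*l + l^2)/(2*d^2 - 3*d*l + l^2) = (2*d - l)/(d - l)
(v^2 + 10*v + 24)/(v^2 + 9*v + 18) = (v + 4)/(v + 3)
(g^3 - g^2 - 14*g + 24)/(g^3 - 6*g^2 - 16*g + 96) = (g^2 - 5*g + 6)/(g^2 - 10*g + 24)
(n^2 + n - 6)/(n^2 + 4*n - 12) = (n + 3)/(n + 6)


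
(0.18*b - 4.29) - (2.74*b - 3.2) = -2.56*b - 1.09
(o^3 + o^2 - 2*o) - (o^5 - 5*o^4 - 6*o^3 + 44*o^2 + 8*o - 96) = -o^5 + 5*o^4 + 7*o^3 - 43*o^2 - 10*o + 96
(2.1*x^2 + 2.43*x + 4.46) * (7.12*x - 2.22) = 14.952*x^3 + 12.6396*x^2 + 26.3606*x - 9.9012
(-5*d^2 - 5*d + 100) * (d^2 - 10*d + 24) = -5*d^4 + 45*d^3 + 30*d^2 - 1120*d + 2400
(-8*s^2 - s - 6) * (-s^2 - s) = 8*s^4 + 9*s^3 + 7*s^2 + 6*s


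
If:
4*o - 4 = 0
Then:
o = 1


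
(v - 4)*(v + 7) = v^2 + 3*v - 28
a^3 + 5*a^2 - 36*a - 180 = (a - 6)*(a + 5)*(a + 6)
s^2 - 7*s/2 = s*(s - 7/2)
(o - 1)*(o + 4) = o^2 + 3*o - 4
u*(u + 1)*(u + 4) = u^3 + 5*u^2 + 4*u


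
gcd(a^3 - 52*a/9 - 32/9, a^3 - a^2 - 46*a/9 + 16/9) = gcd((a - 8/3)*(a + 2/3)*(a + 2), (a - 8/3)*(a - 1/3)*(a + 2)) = a^2 - 2*a/3 - 16/3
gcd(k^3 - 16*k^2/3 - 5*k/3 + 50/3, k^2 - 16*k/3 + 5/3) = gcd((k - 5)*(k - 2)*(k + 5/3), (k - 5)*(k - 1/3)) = k - 5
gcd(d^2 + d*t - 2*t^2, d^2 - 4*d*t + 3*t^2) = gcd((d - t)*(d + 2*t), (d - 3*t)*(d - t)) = -d + t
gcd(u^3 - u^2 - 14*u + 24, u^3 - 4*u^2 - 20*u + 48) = u^2 + 2*u - 8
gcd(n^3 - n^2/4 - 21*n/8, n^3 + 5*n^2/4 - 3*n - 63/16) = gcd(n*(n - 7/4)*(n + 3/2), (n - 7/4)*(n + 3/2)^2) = n^2 - n/4 - 21/8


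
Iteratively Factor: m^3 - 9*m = (m + 3)*(m^2 - 3*m) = m*(m + 3)*(m - 3)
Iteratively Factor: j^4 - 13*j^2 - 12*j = (j + 1)*(j^3 - j^2 - 12*j) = j*(j + 1)*(j^2 - j - 12) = j*(j + 1)*(j + 3)*(j - 4)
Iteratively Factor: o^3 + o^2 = (o)*(o^2 + o) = o*(o + 1)*(o)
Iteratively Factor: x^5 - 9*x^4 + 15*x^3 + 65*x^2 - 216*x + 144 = (x - 1)*(x^4 - 8*x^3 + 7*x^2 + 72*x - 144) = (x - 4)*(x - 1)*(x^3 - 4*x^2 - 9*x + 36) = (x - 4)*(x - 1)*(x + 3)*(x^2 - 7*x + 12) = (x - 4)^2*(x - 1)*(x + 3)*(x - 3)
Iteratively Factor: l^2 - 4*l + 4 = (l - 2)*(l - 2)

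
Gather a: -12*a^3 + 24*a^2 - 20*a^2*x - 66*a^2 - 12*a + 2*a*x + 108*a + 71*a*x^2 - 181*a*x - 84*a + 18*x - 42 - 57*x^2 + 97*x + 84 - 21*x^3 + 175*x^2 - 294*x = -12*a^3 + a^2*(-20*x - 42) + a*(71*x^2 - 179*x + 12) - 21*x^3 + 118*x^2 - 179*x + 42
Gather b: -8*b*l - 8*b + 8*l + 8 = b*(-8*l - 8) + 8*l + 8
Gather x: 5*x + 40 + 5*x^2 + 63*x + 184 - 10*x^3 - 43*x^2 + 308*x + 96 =-10*x^3 - 38*x^2 + 376*x + 320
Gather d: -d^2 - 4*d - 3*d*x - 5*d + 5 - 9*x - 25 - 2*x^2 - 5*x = -d^2 + d*(-3*x - 9) - 2*x^2 - 14*x - 20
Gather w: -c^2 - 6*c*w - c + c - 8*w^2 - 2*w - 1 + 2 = -c^2 - 8*w^2 + w*(-6*c - 2) + 1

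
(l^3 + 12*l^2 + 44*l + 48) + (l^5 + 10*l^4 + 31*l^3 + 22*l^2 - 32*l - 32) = l^5 + 10*l^4 + 32*l^3 + 34*l^2 + 12*l + 16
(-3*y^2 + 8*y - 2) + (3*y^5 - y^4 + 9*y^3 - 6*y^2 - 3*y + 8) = 3*y^5 - y^4 + 9*y^3 - 9*y^2 + 5*y + 6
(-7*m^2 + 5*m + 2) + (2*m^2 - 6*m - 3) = -5*m^2 - m - 1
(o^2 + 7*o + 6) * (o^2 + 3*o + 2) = o^4 + 10*o^3 + 29*o^2 + 32*o + 12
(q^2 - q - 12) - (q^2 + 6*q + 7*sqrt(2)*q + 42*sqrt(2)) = -7*sqrt(2)*q - 7*q - 42*sqrt(2) - 12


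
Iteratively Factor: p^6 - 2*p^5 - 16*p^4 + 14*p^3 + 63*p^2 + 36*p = (p + 3)*(p^5 - 5*p^4 - p^3 + 17*p^2 + 12*p) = (p - 3)*(p + 3)*(p^4 - 2*p^3 - 7*p^2 - 4*p) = (p - 3)*(p + 1)*(p + 3)*(p^3 - 3*p^2 - 4*p) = (p - 4)*(p - 3)*(p + 1)*(p + 3)*(p^2 + p) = p*(p - 4)*(p - 3)*(p + 1)*(p + 3)*(p + 1)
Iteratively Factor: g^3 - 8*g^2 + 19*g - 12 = (g - 4)*(g^2 - 4*g + 3) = (g - 4)*(g - 3)*(g - 1)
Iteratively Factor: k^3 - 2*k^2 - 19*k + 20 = (k - 1)*(k^2 - k - 20) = (k - 5)*(k - 1)*(k + 4)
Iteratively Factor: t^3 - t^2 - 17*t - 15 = (t - 5)*(t^2 + 4*t + 3) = (t - 5)*(t + 1)*(t + 3)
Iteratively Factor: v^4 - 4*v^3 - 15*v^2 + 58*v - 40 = (v + 4)*(v^3 - 8*v^2 + 17*v - 10) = (v - 1)*(v + 4)*(v^2 - 7*v + 10) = (v - 2)*(v - 1)*(v + 4)*(v - 5)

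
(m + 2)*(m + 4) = m^2 + 6*m + 8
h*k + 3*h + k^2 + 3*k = (h + k)*(k + 3)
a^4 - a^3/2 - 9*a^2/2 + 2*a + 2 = (a - 2)*(a - 1)*(a + 1/2)*(a + 2)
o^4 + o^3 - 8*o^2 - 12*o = o*(o - 3)*(o + 2)^2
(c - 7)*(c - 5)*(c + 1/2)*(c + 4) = c^4 - 15*c^3/2 - 17*c^2 + 267*c/2 + 70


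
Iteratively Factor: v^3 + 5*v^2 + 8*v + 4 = (v + 2)*(v^2 + 3*v + 2) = (v + 2)^2*(v + 1)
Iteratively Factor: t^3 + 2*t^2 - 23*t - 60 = (t + 3)*(t^2 - t - 20) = (t - 5)*(t + 3)*(t + 4)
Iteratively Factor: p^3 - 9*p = (p + 3)*(p^2 - 3*p) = (p - 3)*(p + 3)*(p)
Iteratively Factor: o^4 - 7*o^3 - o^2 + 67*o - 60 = (o - 1)*(o^3 - 6*o^2 - 7*o + 60) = (o - 4)*(o - 1)*(o^2 - 2*o - 15) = (o - 5)*(o - 4)*(o - 1)*(o + 3)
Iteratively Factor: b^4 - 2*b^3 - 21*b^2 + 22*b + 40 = (b - 2)*(b^3 - 21*b - 20) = (b - 2)*(b + 4)*(b^2 - 4*b - 5) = (b - 5)*(b - 2)*(b + 4)*(b + 1)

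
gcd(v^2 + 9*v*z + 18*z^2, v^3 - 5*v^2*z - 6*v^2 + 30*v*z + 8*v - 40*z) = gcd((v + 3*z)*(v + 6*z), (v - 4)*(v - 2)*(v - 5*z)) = 1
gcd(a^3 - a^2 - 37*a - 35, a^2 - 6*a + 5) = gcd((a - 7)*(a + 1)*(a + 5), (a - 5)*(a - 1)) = 1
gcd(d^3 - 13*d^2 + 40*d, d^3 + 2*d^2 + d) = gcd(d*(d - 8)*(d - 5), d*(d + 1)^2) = d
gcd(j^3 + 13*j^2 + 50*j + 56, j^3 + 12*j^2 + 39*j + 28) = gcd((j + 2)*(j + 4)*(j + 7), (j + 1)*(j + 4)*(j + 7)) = j^2 + 11*j + 28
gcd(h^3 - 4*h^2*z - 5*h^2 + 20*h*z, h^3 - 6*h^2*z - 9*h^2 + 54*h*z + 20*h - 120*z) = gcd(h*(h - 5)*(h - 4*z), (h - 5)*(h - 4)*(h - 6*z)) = h - 5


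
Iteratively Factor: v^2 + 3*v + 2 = (v + 2)*(v + 1)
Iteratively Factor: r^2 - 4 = (r + 2)*(r - 2)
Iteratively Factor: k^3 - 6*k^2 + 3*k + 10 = (k - 5)*(k^2 - k - 2) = (k - 5)*(k + 1)*(k - 2)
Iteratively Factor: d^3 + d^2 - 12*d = (d - 3)*(d^2 + 4*d) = d*(d - 3)*(d + 4)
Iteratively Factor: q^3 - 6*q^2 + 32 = (q + 2)*(q^2 - 8*q + 16) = (q - 4)*(q + 2)*(q - 4)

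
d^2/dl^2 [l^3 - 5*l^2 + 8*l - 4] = 6*l - 10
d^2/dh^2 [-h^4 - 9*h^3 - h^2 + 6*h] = -12*h^2 - 54*h - 2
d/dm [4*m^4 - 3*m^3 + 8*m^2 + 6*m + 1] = 16*m^3 - 9*m^2 + 16*m + 6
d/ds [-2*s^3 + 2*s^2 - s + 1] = -6*s^2 + 4*s - 1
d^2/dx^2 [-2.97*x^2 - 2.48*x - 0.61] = -5.94000000000000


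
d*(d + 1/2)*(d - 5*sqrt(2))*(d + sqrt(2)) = d^4 - 4*sqrt(2)*d^3 + d^3/2 - 10*d^2 - 2*sqrt(2)*d^2 - 5*d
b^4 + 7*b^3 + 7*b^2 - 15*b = b*(b - 1)*(b + 3)*(b + 5)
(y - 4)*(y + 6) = y^2 + 2*y - 24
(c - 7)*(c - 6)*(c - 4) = c^3 - 17*c^2 + 94*c - 168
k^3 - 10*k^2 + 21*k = k*(k - 7)*(k - 3)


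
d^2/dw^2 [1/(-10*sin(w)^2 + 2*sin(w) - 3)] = 2*(200*sin(w)^4 - 30*sin(w)^3 - 358*sin(w)^2 + 63*sin(w) + 26)/(10*sin(w)^2 - 2*sin(w) + 3)^3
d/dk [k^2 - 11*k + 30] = 2*k - 11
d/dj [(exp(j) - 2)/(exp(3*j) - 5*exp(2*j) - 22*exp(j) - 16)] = ((exp(j) - 2)*(-3*exp(2*j) + 10*exp(j) + 22) + exp(3*j) - 5*exp(2*j) - 22*exp(j) - 16)*exp(j)/(-exp(3*j) + 5*exp(2*j) + 22*exp(j) + 16)^2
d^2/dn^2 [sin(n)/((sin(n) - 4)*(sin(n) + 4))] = -(sin(n)^4 + 94*sin(n)^2 + 160)*sin(n)/((sin(n) - 4)^3*(sin(n) + 4)^3)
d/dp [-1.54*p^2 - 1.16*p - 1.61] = -3.08*p - 1.16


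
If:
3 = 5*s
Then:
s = 3/5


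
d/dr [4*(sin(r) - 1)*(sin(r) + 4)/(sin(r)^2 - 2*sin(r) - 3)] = 4*(-5*sin(r)^2 + 2*sin(r) - 17)*cos(r)/((sin(r) - 3)^2*(sin(r) + 1)^2)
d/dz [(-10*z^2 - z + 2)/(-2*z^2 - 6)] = (-z^2 + 64*z + 3)/(2*(z^4 + 6*z^2 + 9))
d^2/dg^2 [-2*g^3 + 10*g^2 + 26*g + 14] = 20 - 12*g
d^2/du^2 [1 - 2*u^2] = -4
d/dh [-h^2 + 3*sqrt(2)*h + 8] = -2*h + 3*sqrt(2)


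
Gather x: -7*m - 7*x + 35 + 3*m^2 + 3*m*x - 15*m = 3*m^2 - 22*m + x*(3*m - 7) + 35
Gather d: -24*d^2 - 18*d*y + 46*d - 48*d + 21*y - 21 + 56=-24*d^2 + d*(-18*y - 2) + 21*y + 35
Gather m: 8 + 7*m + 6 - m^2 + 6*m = -m^2 + 13*m + 14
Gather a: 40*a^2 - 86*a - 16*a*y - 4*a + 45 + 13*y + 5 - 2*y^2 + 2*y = 40*a^2 + a*(-16*y - 90) - 2*y^2 + 15*y + 50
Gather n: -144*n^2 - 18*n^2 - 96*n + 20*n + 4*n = -162*n^2 - 72*n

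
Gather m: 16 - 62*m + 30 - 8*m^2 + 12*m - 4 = -8*m^2 - 50*m + 42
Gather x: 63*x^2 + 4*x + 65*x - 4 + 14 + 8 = 63*x^2 + 69*x + 18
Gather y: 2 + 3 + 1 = 6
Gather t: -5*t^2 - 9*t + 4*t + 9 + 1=-5*t^2 - 5*t + 10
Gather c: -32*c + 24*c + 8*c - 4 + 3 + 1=0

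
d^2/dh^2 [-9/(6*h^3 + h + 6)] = 18*(18*h*(6*h^3 + h + 6) - (18*h^2 + 1)^2)/(6*h^3 + h + 6)^3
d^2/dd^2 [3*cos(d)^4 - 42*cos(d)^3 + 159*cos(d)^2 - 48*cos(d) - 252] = -48*sin(d)^4 + 696*sin(d)^2 + 159*cos(d)/2 + 189*cos(3*d)/2 - 330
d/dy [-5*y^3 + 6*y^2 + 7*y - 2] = -15*y^2 + 12*y + 7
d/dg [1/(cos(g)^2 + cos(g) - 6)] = (2*cos(g) + 1)*sin(g)/(cos(g)^2 + cos(g) - 6)^2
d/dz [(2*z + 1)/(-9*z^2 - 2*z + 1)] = 2*(9*z^2 + 9*z + 2)/(81*z^4 + 36*z^3 - 14*z^2 - 4*z + 1)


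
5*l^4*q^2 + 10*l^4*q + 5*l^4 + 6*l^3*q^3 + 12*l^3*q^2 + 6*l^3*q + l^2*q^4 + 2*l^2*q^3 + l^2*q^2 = (l + q)*(5*l + q)*(l*q + l)^2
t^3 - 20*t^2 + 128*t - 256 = (t - 8)^2*(t - 4)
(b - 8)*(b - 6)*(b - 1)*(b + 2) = b^4 - 13*b^3 + 32*b^2 + 76*b - 96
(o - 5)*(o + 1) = o^2 - 4*o - 5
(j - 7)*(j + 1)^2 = j^3 - 5*j^2 - 13*j - 7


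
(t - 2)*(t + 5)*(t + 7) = t^3 + 10*t^2 + 11*t - 70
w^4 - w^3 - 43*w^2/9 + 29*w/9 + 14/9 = (w - 7/3)*(w - 1)*(w + 1/3)*(w + 2)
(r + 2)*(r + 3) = r^2 + 5*r + 6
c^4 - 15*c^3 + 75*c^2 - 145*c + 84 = (c - 7)*(c - 4)*(c - 3)*(c - 1)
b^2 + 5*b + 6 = (b + 2)*(b + 3)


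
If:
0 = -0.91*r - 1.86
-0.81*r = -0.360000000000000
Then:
No Solution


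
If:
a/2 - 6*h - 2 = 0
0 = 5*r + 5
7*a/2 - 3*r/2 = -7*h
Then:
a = 10/49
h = -31/98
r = -1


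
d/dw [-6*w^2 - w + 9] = -12*w - 1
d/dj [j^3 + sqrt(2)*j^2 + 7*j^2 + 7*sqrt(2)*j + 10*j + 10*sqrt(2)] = 3*j^2 + 2*sqrt(2)*j + 14*j + 7*sqrt(2) + 10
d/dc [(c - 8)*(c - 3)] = 2*c - 11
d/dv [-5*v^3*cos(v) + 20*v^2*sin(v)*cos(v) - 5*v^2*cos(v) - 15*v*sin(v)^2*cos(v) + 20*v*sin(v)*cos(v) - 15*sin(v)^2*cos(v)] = 5*v^3*sin(v) + 5*v^2*sin(v) - 15*v^2*cos(v) + 20*v^2*cos(2*v) + 15*v*sin(v)/4 - 45*v*sin(3*v)/4 + 20*sqrt(2)*v*sin(2*v + pi/4) - 10*v*cos(v) + 10*sin(2*v) - 45*sin(3*v)/4 + 15*cos(3*v)/4 - 15*sqrt(2)*cos(v + pi/4)/4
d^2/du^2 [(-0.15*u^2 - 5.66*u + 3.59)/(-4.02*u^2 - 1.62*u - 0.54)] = (3.5527136788005e-15*u^4 + 180.982008*u^3 - 350.048736*u^2 - 213.997464*u - 13.072104)/(64.964808*u^6 + 78.539544*u^5 + 57.830112*u^4 + 25.351704*u^3 + 7.768224*u^2 + 1.417176*u + 0.157464)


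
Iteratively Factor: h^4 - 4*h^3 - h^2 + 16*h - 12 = (h - 1)*(h^3 - 3*h^2 - 4*h + 12) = (h - 2)*(h - 1)*(h^2 - h - 6) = (h - 3)*(h - 2)*(h - 1)*(h + 2)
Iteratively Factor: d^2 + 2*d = (d + 2)*(d)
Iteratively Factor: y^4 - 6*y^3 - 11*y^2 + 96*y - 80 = (y - 1)*(y^3 - 5*y^2 - 16*y + 80) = (y - 1)*(y + 4)*(y^2 - 9*y + 20) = (y - 5)*(y - 1)*(y + 4)*(y - 4)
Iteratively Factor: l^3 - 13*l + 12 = (l - 3)*(l^2 + 3*l - 4) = (l - 3)*(l + 4)*(l - 1)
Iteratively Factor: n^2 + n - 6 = (n + 3)*(n - 2)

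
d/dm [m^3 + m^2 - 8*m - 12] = 3*m^2 + 2*m - 8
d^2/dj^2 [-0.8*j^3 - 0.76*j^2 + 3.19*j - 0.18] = -4.8*j - 1.52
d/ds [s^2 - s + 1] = 2*s - 1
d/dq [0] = 0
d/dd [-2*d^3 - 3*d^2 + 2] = 6*d*(-d - 1)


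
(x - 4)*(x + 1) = x^2 - 3*x - 4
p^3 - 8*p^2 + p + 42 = (p - 7)*(p - 3)*(p + 2)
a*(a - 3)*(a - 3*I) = a^3 - 3*a^2 - 3*I*a^2 + 9*I*a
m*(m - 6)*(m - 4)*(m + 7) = m^4 - 3*m^3 - 46*m^2 + 168*m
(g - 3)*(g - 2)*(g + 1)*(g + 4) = g^4 - 15*g^2 + 10*g + 24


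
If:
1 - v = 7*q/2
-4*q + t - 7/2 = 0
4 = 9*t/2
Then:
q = -47/72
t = 8/9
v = 473/144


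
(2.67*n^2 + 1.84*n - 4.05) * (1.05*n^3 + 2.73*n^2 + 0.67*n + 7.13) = 2.8035*n^5 + 9.2211*n^4 + 2.5596*n^3 + 9.2134*n^2 + 10.4057*n - 28.8765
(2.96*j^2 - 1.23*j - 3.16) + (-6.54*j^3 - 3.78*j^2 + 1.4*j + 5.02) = -6.54*j^3 - 0.82*j^2 + 0.17*j + 1.86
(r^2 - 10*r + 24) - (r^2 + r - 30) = 54 - 11*r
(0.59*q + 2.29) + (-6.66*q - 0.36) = 1.93 - 6.07*q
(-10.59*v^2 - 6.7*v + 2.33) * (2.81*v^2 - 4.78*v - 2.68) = -29.7579*v^4 + 31.7932*v^3 + 66.9545*v^2 + 6.8186*v - 6.2444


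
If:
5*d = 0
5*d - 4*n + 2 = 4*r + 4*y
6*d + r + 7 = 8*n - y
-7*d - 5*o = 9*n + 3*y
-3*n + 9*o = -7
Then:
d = 0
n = 5/6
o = -1/2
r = 4/3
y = -5/3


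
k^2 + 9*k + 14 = (k + 2)*(k + 7)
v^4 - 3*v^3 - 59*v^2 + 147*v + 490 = (v - 7)*(v - 5)*(v + 2)*(v + 7)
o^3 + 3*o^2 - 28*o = o*(o - 4)*(o + 7)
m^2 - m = m*(m - 1)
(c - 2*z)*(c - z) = c^2 - 3*c*z + 2*z^2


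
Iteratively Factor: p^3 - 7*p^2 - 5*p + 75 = (p - 5)*(p^2 - 2*p - 15) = (p - 5)^2*(p + 3)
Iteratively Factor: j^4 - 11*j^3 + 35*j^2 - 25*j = (j - 5)*(j^3 - 6*j^2 + 5*j) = (j - 5)^2*(j^2 - j) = j*(j - 5)^2*(j - 1)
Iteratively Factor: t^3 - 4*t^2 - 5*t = (t)*(t^2 - 4*t - 5) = t*(t + 1)*(t - 5)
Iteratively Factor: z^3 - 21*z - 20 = (z + 4)*(z^2 - 4*z - 5) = (z + 1)*(z + 4)*(z - 5)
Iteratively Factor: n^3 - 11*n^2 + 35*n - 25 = (n - 1)*(n^2 - 10*n + 25) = (n - 5)*(n - 1)*(n - 5)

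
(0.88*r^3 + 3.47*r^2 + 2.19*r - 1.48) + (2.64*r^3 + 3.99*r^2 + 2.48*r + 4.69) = 3.52*r^3 + 7.46*r^2 + 4.67*r + 3.21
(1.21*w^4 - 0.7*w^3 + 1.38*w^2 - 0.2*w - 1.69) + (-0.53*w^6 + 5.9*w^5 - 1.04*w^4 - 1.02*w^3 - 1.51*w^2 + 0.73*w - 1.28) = -0.53*w^6 + 5.9*w^5 + 0.17*w^4 - 1.72*w^3 - 0.13*w^2 + 0.53*w - 2.97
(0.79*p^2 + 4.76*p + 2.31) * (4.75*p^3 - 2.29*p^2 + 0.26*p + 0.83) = 3.7525*p^5 + 20.8009*p^4 + 0.277500000000002*p^3 - 3.3966*p^2 + 4.5514*p + 1.9173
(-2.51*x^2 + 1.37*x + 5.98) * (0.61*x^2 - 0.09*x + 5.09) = -1.5311*x^4 + 1.0616*x^3 - 9.2514*x^2 + 6.4351*x + 30.4382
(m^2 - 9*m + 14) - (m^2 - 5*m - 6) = 20 - 4*m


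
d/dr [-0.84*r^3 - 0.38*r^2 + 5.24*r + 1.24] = -2.52*r^2 - 0.76*r + 5.24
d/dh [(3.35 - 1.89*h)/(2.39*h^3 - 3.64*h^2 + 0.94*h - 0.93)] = (9.0342*h^3 - 30.8991*h^2 + 24.388*h - 1.3913)/(5.7121*h^6 - 17.3992*h^5 + 17.7428*h^4 - 11.2886*h^3 + 7.654*h^2 - 1.7484*h + 0.8649)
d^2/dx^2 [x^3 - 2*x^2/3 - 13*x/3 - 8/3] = 6*x - 4/3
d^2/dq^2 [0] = 0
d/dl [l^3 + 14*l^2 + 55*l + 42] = 3*l^2 + 28*l + 55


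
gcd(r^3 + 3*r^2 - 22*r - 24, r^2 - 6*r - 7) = r + 1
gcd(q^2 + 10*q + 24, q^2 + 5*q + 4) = q + 4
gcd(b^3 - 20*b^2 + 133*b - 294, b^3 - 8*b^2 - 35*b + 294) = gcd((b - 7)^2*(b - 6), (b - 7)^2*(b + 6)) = b^2 - 14*b + 49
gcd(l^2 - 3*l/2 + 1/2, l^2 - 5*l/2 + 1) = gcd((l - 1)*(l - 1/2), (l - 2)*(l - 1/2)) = l - 1/2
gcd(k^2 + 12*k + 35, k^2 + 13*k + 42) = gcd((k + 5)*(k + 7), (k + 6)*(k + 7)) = k + 7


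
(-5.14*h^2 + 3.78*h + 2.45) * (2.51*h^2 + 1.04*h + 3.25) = -12.9014*h^4 + 4.1422*h^3 - 6.6243*h^2 + 14.833*h + 7.9625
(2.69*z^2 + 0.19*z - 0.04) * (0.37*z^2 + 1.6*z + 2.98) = 0.9953*z^4 + 4.3743*z^3 + 8.3054*z^2 + 0.5022*z - 0.1192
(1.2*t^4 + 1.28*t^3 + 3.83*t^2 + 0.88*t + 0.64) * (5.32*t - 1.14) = 6.384*t^5 + 5.4416*t^4 + 18.9164*t^3 + 0.3154*t^2 + 2.4016*t - 0.7296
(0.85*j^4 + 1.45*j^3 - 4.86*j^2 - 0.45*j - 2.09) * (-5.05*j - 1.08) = -4.2925*j^5 - 8.2405*j^4 + 22.977*j^3 + 7.5213*j^2 + 11.0405*j + 2.2572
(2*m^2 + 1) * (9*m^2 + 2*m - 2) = 18*m^4 + 4*m^3 + 5*m^2 + 2*m - 2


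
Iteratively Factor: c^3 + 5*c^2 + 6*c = (c + 2)*(c^2 + 3*c) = c*(c + 2)*(c + 3)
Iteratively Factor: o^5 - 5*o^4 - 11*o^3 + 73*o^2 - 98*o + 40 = (o - 5)*(o^4 - 11*o^2 + 18*o - 8) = (o - 5)*(o - 1)*(o^3 + o^2 - 10*o + 8) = (o - 5)*(o - 1)*(o + 4)*(o^2 - 3*o + 2) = (o - 5)*(o - 2)*(o - 1)*(o + 4)*(o - 1)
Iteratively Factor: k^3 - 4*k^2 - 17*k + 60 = (k + 4)*(k^2 - 8*k + 15) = (k - 5)*(k + 4)*(k - 3)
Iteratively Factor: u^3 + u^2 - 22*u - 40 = (u + 4)*(u^2 - 3*u - 10) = (u - 5)*(u + 4)*(u + 2)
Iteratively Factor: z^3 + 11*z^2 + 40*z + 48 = (z + 4)*(z^2 + 7*z + 12) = (z + 3)*(z + 4)*(z + 4)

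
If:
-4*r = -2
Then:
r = 1/2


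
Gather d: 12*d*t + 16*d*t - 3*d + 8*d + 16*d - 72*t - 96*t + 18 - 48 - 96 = d*(28*t + 21) - 168*t - 126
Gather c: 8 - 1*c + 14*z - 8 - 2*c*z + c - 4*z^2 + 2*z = -2*c*z - 4*z^2 + 16*z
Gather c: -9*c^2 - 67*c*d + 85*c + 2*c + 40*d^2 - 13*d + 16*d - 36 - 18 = -9*c^2 + c*(87 - 67*d) + 40*d^2 + 3*d - 54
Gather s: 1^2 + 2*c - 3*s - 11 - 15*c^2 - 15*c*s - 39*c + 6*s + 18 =-15*c^2 - 37*c + s*(3 - 15*c) + 8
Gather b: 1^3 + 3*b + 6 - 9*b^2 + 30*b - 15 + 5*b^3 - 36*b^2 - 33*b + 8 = 5*b^3 - 45*b^2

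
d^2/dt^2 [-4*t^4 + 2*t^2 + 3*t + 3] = 4 - 48*t^2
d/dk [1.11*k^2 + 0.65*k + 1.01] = 2.22*k + 0.65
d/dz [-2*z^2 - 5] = -4*z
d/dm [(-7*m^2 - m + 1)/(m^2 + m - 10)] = 3*(-2*m^2 + 46*m + 3)/(m^4 + 2*m^3 - 19*m^2 - 20*m + 100)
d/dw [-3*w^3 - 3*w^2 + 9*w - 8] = -9*w^2 - 6*w + 9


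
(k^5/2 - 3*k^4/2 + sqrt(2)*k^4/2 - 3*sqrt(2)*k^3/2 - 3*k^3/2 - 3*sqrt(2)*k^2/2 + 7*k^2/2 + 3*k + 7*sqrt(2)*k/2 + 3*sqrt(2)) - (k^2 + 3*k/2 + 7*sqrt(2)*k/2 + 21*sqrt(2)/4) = k^5/2 - 3*k^4/2 + sqrt(2)*k^4/2 - 3*sqrt(2)*k^3/2 - 3*k^3/2 - 3*sqrt(2)*k^2/2 + 5*k^2/2 + 3*k/2 - 9*sqrt(2)/4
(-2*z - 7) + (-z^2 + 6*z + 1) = -z^2 + 4*z - 6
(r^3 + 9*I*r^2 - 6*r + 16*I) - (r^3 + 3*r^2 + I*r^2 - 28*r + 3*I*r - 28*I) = -3*r^2 + 8*I*r^2 + 22*r - 3*I*r + 44*I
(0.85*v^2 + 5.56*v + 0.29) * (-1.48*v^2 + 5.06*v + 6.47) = -1.258*v^4 - 3.9278*v^3 + 33.2039*v^2 + 37.4406*v + 1.8763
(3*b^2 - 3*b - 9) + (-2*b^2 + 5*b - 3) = b^2 + 2*b - 12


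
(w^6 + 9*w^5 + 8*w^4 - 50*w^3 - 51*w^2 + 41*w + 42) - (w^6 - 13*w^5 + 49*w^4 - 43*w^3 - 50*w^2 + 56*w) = 22*w^5 - 41*w^4 - 7*w^3 - w^2 - 15*w + 42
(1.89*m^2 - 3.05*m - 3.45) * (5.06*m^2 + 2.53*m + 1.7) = 9.5634*m^4 - 10.6513*m^3 - 21.9605*m^2 - 13.9135*m - 5.865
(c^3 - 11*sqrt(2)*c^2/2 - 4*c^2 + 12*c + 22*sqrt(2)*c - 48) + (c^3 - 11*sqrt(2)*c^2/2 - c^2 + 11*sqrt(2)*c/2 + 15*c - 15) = 2*c^3 - 11*sqrt(2)*c^2 - 5*c^2 + 27*c + 55*sqrt(2)*c/2 - 63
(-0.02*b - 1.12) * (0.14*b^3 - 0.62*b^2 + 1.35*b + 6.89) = -0.0028*b^4 - 0.1444*b^3 + 0.6674*b^2 - 1.6498*b - 7.7168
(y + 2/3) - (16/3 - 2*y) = 3*y - 14/3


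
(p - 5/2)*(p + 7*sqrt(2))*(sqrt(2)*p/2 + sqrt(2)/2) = sqrt(2)*p^3/2 - 3*sqrt(2)*p^2/4 + 7*p^2 - 21*p/2 - 5*sqrt(2)*p/4 - 35/2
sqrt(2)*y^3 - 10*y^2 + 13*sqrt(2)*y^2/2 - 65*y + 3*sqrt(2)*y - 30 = (y + 6)*(y - 5*sqrt(2))*(sqrt(2)*y + sqrt(2)/2)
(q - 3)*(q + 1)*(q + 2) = q^3 - 7*q - 6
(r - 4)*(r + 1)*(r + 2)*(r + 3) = r^4 + 2*r^3 - 13*r^2 - 38*r - 24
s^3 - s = s*(s - 1)*(s + 1)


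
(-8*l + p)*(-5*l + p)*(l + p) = 40*l^3 + 27*l^2*p - 12*l*p^2 + p^3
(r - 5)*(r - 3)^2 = r^3 - 11*r^2 + 39*r - 45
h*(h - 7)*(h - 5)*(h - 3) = h^4 - 15*h^3 + 71*h^2 - 105*h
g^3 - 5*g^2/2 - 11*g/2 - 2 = (g - 4)*(g + 1/2)*(g + 1)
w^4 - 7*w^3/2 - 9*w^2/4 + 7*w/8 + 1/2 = (w - 4)*(w - 1/2)*(w + 1/2)^2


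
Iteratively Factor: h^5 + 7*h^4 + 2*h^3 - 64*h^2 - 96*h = (h + 4)*(h^4 + 3*h^3 - 10*h^2 - 24*h) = h*(h + 4)*(h^3 + 3*h^2 - 10*h - 24) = h*(h + 2)*(h + 4)*(h^2 + h - 12) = h*(h - 3)*(h + 2)*(h + 4)*(h + 4)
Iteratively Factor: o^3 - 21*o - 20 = (o + 1)*(o^2 - o - 20) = (o - 5)*(o + 1)*(o + 4)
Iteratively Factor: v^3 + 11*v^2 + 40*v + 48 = (v + 4)*(v^2 + 7*v + 12) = (v + 4)^2*(v + 3)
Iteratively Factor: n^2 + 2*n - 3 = (n + 3)*(n - 1)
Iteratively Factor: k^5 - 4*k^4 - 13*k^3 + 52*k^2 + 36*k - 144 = (k + 2)*(k^4 - 6*k^3 - k^2 + 54*k - 72) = (k + 2)*(k + 3)*(k^3 - 9*k^2 + 26*k - 24) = (k - 4)*(k + 2)*(k + 3)*(k^2 - 5*k + 6) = (k - 4)*(k - 3)*(k + 2)*(k + 3)*(k - 2)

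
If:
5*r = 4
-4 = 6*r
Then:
No Solution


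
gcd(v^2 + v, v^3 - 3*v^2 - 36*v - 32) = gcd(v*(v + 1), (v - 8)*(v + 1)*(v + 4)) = v + 1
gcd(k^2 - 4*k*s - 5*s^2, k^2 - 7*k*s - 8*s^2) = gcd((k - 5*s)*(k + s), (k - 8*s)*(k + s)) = k + s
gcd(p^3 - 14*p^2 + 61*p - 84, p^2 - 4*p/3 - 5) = p - 3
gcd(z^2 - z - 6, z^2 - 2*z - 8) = z + 2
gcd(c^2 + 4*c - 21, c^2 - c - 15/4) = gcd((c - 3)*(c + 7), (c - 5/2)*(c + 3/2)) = 1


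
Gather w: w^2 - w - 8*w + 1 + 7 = w^2 - 9*w + 8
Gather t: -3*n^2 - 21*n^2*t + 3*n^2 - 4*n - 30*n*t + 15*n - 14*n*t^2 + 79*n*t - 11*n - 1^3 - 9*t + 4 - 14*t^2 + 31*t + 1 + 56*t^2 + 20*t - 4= t^2*(42 - 14*n) + t*(-21*n^2 + 49*n + 42)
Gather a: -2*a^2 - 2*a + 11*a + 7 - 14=-2*a^2 + 9*a - 7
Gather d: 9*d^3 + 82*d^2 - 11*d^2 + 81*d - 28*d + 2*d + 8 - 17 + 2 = 9*d^3 + 71*d^2 + 55*d - 7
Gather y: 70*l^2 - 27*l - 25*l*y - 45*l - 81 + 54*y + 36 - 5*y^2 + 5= 70*l^2 - 72*l - 5*y^2 + y*(54 - 25*l) - 40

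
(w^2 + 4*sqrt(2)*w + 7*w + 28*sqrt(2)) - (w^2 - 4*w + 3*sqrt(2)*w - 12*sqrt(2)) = sqrt(2)*w + 11*w + 40*sqrt(2)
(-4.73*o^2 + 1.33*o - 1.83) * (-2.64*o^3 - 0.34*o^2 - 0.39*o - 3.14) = 12.4872*o^5 - 1.903*o^4 + 6.2237*o^3 + 14.9557*o^2 - 3.4625*o + 5.7462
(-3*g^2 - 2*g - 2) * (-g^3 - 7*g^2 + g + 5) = 3*g^5 + 23*g^4 + 13*g^3 - 3*g^2 - 12*g - 10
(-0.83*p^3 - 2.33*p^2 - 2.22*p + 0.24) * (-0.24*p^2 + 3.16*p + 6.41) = 0.1992*p^5 - 2.0636*p^4 - 12.1503*p^3 - 22.0081*p^2 - 13.4718*p + 1.5384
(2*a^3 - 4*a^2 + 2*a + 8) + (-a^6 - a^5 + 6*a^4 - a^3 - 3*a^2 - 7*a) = -a^6 - a^5 + 6*a^4 + a^3 - 7*a^2 - 5*a + 8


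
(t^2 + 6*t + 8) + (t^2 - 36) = 2*t^2 + 6*t - 28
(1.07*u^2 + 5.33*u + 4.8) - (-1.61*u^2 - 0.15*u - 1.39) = 2.68*u^2 + 5.48*u + 6.19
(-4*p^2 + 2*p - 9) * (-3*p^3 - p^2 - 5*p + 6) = 12*p^5 - 2*p^4 + 45*p^3 - 25*p^2 + 57*p - 54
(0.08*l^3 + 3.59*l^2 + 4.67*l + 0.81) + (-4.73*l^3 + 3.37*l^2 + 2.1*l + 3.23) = -4.65*l^3 + 6.96*l^2 + 6.77*l + 4.04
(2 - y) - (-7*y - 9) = 6*y + 11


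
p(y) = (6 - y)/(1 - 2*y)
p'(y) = -1/(1 - 2*y) + 2*(6 - y)/(1 - 2*y)^2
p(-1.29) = 2.04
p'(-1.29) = 0.86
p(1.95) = -1.40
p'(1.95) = 1.31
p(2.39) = -0.96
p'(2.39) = 0.77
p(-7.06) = 0.86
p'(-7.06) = 0.05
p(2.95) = -0.62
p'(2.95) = 0.46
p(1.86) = -1.52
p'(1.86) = 1.49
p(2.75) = -0.72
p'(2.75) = 0.54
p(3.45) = -0.43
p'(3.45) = 0.32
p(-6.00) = 0.92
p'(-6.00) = 0.07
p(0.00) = 6.00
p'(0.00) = 11.00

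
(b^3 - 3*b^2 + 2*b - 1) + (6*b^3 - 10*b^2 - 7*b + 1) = 7*b^3 - 13*b^2 - 5*b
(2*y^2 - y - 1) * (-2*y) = -4*y^3 + 2*y^2 + 2*y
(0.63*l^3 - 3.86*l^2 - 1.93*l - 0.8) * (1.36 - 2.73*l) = -1.7199*l^4 + 11.3946*l^3 + 0.0192999999999994*l^2 - 0.4408*l - 1.088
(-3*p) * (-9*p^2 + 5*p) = 27*p^3 - 15*p^2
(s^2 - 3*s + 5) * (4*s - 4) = 4*s^3 - 16*s^2 + 32*s - 20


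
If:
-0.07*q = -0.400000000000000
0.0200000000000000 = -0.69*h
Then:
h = -0.03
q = 5.71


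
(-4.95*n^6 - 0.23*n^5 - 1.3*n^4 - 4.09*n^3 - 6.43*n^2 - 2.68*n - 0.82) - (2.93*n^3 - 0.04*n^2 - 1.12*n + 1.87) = -4.95*n^6 - 0.23*n^5 - 1.3*n^4 - 7.02*n^3 - 6.39*n^2 - 1.56*n - 2.69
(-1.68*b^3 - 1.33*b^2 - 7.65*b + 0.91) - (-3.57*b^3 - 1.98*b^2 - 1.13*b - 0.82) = 1.89*b^3 + 0.65*b^2 - 6.52*b + 1.73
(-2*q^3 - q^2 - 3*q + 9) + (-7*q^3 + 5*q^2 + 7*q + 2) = -9*q^3 + 4*q^2 + 4*q + 11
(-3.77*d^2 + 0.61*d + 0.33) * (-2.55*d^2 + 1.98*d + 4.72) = 9.6135*d^4 - 9.0201*d^3 - 17.4281*d^2 + 3.5326*d + 1.5576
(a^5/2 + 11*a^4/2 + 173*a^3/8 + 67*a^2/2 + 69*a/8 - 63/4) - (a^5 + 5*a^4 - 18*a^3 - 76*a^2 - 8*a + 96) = -a^5/2 + a^4/2 + 317*a^3/8 + 219*a^2/2 + 133*a/8 - 447/4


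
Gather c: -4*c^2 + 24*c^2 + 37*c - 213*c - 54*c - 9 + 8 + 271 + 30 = 20*c^2 - 230*c + 300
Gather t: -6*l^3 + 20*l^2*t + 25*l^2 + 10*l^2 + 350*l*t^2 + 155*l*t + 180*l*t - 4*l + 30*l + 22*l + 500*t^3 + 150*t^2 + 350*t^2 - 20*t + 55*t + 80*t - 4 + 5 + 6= -6*l^3 + 35*l^2 + 48*l + 500*t^3 + t^2*(350*l + 500) + t*(20*l^2 + 335*l + 115) + 7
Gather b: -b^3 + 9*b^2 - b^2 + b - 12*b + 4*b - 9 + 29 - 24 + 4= -b^3 + 8*b^2 - 7*b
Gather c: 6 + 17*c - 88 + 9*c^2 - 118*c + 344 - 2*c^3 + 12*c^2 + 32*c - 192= -2*c^3 + 21*c^2 - 69*c + 70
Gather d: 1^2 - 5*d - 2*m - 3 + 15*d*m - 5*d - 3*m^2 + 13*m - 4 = d*(15*m - 10) - 3*m^2 + 11*m - 6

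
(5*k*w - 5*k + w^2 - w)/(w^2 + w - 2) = (5*k + w)/(w + 2)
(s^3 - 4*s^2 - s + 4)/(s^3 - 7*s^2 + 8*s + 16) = (s - 1)/(s - 4)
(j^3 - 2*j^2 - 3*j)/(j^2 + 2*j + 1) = j*(j - 3)/(j + 1)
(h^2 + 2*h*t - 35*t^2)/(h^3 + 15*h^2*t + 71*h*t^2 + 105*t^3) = (h - 5*t)/(h^2 + 8*h*t + 15*t^2)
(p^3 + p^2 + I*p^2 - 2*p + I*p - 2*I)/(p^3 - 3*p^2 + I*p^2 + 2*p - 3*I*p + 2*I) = (p + 2)/(p - 2)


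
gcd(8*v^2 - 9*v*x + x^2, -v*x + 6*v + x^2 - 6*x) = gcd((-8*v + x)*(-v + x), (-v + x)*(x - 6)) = -v + x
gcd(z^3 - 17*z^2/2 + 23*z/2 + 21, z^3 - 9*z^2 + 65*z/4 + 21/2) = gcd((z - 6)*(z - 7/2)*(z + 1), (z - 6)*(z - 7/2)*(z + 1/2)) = z^2 - 19*z/2 + 21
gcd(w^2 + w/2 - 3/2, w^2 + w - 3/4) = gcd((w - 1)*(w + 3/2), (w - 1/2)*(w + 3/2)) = w + 3/2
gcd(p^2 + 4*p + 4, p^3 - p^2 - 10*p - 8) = p + 2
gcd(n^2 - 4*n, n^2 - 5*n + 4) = n - 4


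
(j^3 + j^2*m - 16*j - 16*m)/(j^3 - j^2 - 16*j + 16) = (j + m)/(j - 1)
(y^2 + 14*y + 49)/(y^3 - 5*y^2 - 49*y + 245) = (y + 7)/(y^2 - 12*y + 35)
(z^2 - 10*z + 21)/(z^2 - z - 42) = (z - 3)/(z + 6)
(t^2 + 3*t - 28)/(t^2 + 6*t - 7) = (t - 4)/(t - 1)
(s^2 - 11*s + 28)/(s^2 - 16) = (s - 7)/(s + 4)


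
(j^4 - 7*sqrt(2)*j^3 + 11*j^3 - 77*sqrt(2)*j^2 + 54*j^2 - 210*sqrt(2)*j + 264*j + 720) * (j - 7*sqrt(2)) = j^5 - 14*sqrt(2)*j^4 + 11*j^4 - 154*sqrt(2)*j^3 + 152*j^3 - 588*sqrt(2)*j^2 + 1342*j^2 - 1848*sqrt(2)*j + 3660*j - 5040*sqrt(2)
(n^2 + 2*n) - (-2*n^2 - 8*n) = 3*n^2 + 10*n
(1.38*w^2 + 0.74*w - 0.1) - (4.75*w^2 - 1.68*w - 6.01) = -3.37*w^2 + 2.42*w + 5.91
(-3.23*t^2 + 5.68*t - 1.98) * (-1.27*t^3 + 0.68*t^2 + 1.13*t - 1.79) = 4.1021*t^5 - 9.41*t^4 + 2.7271*t^3 + 10.8537*t^2 - 12.4046*t + 3.5442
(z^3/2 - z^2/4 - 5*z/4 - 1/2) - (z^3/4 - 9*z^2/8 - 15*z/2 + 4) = z^3/4 + 7*z^2/8 + 25*z/4 - 9/2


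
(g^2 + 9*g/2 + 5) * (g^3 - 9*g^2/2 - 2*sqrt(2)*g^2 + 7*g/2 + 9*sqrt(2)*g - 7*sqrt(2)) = g^5 - 2*sqrt(2)*g^4 - 47*g^3/4 - 27*g^2/4 + 47*sqrt(2)*g^2/2 + 35*g/2 + 27*sqrt(2)*g/2 - 35*sqrt(2)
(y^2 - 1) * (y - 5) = y^3 - 5*y^2 - y + 5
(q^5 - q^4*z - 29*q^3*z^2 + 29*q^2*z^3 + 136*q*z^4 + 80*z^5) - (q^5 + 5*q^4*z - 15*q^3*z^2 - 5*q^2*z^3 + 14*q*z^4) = -6*q^4*z - 14*q^3*z^2 + 34*q^2*z^3 + 122*q*z^4 + 80*z^5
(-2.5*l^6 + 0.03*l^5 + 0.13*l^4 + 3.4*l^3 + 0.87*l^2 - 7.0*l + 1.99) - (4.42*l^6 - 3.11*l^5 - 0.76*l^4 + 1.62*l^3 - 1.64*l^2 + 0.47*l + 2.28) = -6.92*l^6 + 3.14*l^5 + 0.89*l^4 + 1.78*l^3 + 2.51*l^2 - 7.47*l - 0.29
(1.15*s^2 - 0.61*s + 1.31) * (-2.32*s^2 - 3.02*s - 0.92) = -2.668*s^4 - 2.0578*s^3 - 2.255*s^2 - 3.395*s - 1.2052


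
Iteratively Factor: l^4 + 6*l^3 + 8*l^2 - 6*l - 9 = (l + 3)*(l^3 + 3*l^2 - l - 3) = (l - 1)*(l + 3)*(l^2 + 4*l + 3) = (l - 1)*(l + 3)^2*(l + 1)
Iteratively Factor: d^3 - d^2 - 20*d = (d + 4)*(d^2 - 5*d) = (d - 5)*(d + 4)*(d)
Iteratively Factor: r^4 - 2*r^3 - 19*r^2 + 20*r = (r)*(r^3 - 2*r^2 - 19*r + 20) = r*(r + 4)*(r^2 - 6*r + 5) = r*(r - 1)*(r + 4)*(r - 5)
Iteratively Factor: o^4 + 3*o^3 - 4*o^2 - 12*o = (o - 2)*(o^3 + 5*o^2 + 6*o) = (o - 2)*(o + 2)*(o^2 + 3*o) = o*(o - 2)*(o + 2)*(o + 3)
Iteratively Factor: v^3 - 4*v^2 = (v - 4)*(v^2) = v*(v - 4)*(v)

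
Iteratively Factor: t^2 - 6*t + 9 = (t - 3)*(t - 3)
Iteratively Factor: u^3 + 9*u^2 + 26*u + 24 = (u + 3)*(u^2 + 6*u + 8) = (u + 3)*(u + 4)*(u + 2)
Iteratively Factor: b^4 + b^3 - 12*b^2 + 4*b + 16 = (b - 2)*(b^3 + 3*b^2 - 6*b - 8) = (b - 2)*(b + 1)*(b^2 + 2*b - 8) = (b - 2)^2*(b + 1)*(b + 4)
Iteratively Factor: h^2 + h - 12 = (h + 4)*(h - 3)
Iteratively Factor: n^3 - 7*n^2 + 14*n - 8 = (n - 1)*(n^2 - 6*n + 8) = (n - 2)*(n - 1)*(n - 4)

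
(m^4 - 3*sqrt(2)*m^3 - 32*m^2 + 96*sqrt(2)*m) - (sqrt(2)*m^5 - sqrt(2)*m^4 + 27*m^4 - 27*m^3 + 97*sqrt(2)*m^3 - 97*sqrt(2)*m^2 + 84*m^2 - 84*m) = -sqrt(2)*m^5 - 26*m^4 + sqrt(2)*m^4 - 100*sqrt(2)*m^3 + 27*m^3 - 116*m^2 + 97*sqrt(2)*m^2 + 84*m + 96*sqrt(2)*m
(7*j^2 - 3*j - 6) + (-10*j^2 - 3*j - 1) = -3*j^2 - 6*j - 7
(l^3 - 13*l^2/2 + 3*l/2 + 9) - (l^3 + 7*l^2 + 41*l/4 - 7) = -27*l^2/2 - 35*l/4 + 16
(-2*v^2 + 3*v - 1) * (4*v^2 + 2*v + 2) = -8*v^4 + 8*v^3 - 2*v^2 + 4*v - 2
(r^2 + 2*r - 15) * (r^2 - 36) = r^4 + 2*r^3 - 51*r^2 - 72*r + 540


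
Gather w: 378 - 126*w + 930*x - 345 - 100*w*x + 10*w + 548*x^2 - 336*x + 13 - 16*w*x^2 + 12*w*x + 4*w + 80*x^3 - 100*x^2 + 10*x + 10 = w*(-16*x^2 - 88*x - 112) + 80*x^3 + 448*x^2 + 604*x + 56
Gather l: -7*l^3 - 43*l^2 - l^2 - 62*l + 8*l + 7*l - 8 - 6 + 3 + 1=-7*l^3 - 44*l^2 - 47*l - 10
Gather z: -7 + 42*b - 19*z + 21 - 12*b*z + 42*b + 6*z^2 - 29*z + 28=84*b + 6*z^2 + z*(-12*b - 48) + 42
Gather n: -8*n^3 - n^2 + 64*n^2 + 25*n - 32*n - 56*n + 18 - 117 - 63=-8*n^3 + 63*n^2 - 63*n - 162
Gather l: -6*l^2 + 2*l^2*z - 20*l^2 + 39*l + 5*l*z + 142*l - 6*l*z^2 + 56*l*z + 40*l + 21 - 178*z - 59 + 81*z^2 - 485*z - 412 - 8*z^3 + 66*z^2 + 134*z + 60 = l^2*(2*z - 26) + l*(-6*z^2 + 61*z + 221) - 8*z^3 + 147*z^2 - 529*z - 390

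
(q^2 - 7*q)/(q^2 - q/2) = 2*(q - 7)/(2*q - 1)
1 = 1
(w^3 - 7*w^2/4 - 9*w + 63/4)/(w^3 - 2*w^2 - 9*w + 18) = (w - 7/4)/(w - 2)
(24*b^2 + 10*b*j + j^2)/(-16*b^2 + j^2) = (-6*b - j)/(4*b - j)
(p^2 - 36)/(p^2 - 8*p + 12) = (p + 6)/(p - 2)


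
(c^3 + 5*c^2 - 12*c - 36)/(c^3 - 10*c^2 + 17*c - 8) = (c^3 + 5*c^2 - 12*c - 36)/(c^3 - 10*c^2 + 17*c - 8)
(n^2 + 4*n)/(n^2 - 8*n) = (n + 4)/(n - 8)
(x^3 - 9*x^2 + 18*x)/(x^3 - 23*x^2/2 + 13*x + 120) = 2*x*(x - 3)/(2*x^2 - 11*x - 40)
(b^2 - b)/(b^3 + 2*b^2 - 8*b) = (b - 1)/(b^2 + 2*b - 8)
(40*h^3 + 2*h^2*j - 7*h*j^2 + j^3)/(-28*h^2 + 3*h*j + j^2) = (-10*h^2 - 3*h*j + j^2)/(7*h + j)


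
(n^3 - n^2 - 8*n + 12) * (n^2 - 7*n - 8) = n^5 - 8*n^4 - 9*n^3 + 76*n^2 - 20*n - 96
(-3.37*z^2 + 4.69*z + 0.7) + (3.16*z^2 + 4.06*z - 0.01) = -0.21*z^2 + 8.75*z + 0.69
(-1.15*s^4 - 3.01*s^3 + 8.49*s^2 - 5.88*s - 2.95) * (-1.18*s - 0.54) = 1.357*s^5 + 4.1728*s^4 - 8.3928*s^3 + 2.3538*s^2 + 6.6562*s + 1.593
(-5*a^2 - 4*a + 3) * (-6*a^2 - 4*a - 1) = 30*a^4 + 44*a^3 + 3*a^2 - 8*a - 3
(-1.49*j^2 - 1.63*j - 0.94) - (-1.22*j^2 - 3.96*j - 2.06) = -0.27*j^2 + 2.33*j + 1.12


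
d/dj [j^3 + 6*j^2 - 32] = 3*j*(j + 4)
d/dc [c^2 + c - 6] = 2*c + 1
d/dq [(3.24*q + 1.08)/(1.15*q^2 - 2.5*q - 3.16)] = (3.726*q^2 - 8.1*q - (2.3*q - 2.5)*(3.24*q + 1.08) - 10.2384)/(-1.15*q^2 + 2.5*q + 3.16)^2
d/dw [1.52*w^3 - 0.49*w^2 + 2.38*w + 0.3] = 4.56*w^2 - 0.98*w + 2.38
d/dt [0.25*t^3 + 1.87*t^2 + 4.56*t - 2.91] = 0.75*t^2 + 3.74*t + 4.56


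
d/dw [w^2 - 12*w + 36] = 2*w - 12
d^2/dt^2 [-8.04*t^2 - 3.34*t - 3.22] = -16.0800000000000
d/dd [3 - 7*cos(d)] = 7*sin(d)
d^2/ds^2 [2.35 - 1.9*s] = 0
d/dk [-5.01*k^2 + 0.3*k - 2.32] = 0.3 - 10.02*k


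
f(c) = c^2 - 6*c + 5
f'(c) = 2*c - 6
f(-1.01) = 12.08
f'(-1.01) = -8.02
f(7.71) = 18.18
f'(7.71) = 9.42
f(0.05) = 4.70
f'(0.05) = -5.90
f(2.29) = -3.50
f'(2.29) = -1.42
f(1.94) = -2.88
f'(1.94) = -2.12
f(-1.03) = 12.24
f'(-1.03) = -8.06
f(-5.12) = 61.93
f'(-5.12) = -16.24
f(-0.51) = 8.32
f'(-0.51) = -7.02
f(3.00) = -4.00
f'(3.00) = 0.00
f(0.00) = 5.00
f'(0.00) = -6.00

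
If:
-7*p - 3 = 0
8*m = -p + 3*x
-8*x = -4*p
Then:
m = -3/112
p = -3/7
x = -3/14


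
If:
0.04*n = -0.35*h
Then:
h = -0.114285714285714*n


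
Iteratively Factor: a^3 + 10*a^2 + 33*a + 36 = (a + 3)*(a^2 + 7*a + 12) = (a + 3)^2*(a + 4)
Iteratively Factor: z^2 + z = (z + 1)*(z)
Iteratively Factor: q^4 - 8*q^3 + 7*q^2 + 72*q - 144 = (q - 4)*(q^3 - 4*q^2 - 9*q + 36) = (q - 4)^2*(q^2 - 9) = (q - 4)^2*(q - 3)*(q + 3)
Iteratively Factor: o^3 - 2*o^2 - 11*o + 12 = (o - 4)*(o^2 + 2*o - 3) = (o - 4)*(o + 3)*(o - 1)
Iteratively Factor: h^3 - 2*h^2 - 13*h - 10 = (h + 2)*(h^2 - 4*h - 5) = (h + 1)*(h + 2)*(h - 5)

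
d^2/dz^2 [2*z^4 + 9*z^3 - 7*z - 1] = 6*z*(4*z + 9)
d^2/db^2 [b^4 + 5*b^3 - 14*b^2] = 12*b^2 + 30*b - 28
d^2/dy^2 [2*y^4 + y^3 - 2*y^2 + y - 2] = 24*y^2 + 6*y - 4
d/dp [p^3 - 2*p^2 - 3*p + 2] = 3*p^2 - 4*p - 3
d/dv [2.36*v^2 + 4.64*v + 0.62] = 4.72*v + 4.64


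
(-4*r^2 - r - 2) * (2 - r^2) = 4*r^4 + r^3 - 6*r^2 - 2*r - 4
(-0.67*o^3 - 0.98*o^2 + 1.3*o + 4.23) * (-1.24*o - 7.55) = 0.8308*o^4 + 6.2737*o^3 + 5.787*o^2 - 15.0602*o - 31.9365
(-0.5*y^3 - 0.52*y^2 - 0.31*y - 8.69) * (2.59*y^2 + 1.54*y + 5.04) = -1.295*y^5 - 2.1168*y^4 - 4.1237*y^3 - 25.6053*y^2 - 14.945*y - 43.7976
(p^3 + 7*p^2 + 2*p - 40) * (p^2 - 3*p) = p^5 + 4*p^4 - 19*p^3 - 46*p^2 + 120*p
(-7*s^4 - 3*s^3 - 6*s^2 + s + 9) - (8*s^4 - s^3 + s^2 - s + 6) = -15*s^4 - 2*s^3 - 7*s^2 + 2*s + 3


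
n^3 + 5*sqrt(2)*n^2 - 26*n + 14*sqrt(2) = (n - sqrt(2))^2*(n + 7*sqrt(2))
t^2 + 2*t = t*(t + 2)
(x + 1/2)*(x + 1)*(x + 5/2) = x^3 + 4*x^2 + 17*x/4 + 5/4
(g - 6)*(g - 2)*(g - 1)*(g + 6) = g^4 - 3*g^3 - 34*g^2 + 108*g - 72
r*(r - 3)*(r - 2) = r^3 - 5*r^2 + 6*r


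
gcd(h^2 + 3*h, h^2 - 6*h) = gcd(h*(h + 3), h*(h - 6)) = h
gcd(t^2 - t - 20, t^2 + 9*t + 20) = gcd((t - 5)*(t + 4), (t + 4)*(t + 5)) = t + 4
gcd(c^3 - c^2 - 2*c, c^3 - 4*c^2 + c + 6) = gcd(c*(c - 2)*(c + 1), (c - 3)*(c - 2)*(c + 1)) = c^2 - c - 2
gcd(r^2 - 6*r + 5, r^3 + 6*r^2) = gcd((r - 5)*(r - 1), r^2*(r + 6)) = 1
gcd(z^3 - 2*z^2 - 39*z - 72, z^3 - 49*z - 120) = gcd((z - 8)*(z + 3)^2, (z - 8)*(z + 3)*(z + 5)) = z^2 - 5*z - 24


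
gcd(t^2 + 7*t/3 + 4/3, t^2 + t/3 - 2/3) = t + 1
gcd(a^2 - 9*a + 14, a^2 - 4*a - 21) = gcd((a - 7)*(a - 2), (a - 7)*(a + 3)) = a - 7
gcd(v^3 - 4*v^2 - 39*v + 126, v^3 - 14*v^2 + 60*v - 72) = 1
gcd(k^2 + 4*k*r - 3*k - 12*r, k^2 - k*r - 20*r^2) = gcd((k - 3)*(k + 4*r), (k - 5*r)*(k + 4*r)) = k + 4*r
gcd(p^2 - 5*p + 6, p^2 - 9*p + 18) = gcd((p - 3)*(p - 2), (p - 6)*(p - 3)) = p - 3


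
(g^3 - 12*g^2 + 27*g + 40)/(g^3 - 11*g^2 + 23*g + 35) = (g - 8)/(g - 7)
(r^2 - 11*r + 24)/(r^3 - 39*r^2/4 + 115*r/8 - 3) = 8*(r - 3)/(8*r^2 - 14*r + 3)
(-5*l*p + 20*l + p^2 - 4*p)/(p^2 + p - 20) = (-5*l + p)/(p + 5)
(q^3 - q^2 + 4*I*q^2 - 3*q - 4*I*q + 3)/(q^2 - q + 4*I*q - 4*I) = (q^2 + 4*I*q - 3)/(q + 4*I)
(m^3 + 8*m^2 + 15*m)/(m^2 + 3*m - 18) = m*(m^2 + 8*m + 15)/(m^2 + 3*m - 18)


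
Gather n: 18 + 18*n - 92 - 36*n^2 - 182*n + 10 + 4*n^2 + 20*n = -32*n^2 - 144*n - 64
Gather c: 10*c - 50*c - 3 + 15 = 12 - 40*c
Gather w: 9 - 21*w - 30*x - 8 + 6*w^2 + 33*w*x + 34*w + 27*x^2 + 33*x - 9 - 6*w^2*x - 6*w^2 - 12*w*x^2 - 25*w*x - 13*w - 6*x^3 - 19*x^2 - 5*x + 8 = -6*w^2*x + w*(-12*x^2 + 8*x) - 6*x^3 + 8*x^2 - 2*x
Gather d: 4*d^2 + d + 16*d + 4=4*d^2 + 17*d + 4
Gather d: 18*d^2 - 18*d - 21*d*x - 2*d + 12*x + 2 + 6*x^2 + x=18*d^2 + d*(-21*x - 20) + 6*x^2 + 13*x + 2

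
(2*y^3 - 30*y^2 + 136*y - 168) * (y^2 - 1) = 2*y^5 - 30*y^4 + 134*y^3 - 138*y^2 - 136*y + 168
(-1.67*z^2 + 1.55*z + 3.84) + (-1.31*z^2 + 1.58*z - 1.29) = -2.98*z^2 + 3.13*z + 2.55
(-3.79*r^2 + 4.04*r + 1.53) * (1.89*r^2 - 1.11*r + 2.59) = -7.1631*r^4 + 11.8425*r^3 - 11.4088*r^2 + 8.7653*r + 3.9627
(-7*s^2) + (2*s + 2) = -7*s^2 + 2*s + 2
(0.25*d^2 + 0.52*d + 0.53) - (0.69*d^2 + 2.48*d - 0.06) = -0.44*d^2 - 1.96*d + 0.59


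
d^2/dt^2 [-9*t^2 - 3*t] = -18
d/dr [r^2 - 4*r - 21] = 2*r - 4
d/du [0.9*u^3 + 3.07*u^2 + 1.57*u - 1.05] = 2.7*u^2 + 6.14*u + 1.57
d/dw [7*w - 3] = 7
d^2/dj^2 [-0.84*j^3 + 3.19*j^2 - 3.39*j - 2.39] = 6.38 - 5.04*j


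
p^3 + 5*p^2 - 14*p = p*(p - 2)*(p + 7)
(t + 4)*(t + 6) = t^2 + 10*t + 24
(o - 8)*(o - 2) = o^2 - 10*o + 16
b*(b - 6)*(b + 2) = b^3 - 4*b^2 - 12*b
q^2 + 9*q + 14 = (q + 2)*(q + 7)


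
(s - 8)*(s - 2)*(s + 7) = s^3 - 3*s^2 - 54*s + 112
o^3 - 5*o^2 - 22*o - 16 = (o - 8)*(o + 1)*(o + 2)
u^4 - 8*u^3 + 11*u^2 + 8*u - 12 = (u - 6)*(u - 2)*(u - 1)*(u + 1)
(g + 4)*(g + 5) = g^2 + 9*g + 20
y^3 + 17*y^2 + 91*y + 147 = (y + 3)*(y + 7)^2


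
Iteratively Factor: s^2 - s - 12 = (s - 4)*(s + 3)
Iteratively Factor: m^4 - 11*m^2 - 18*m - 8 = (m + 2)*(m^3 - 2*m^2 - 7*m - 4) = (m - 4)*(m + 2)*(m^2 + 2*m + 1) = (m - 4)*(m + 1)*(m + 2)*(m + 1)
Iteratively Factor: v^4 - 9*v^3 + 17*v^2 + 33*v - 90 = (v - 3)*(v^3 - 6*v^2 - v + 30) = (v - 3)*(v + 2)*(v^2 - 8*v + 15) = (v - 5)*(v - 3)*(v + 2)*(v - 3)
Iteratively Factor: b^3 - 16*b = (b + 4)*(b^2 - 4*b) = (b - 4)*(b + 4)*(b)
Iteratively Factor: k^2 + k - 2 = (k - 1)*(k + 2)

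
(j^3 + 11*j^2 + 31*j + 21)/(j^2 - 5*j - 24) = (j^2 + 8*j + 7)/(j - 8)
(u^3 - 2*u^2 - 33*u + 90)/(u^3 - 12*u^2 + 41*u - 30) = (u^2 + 3*u - 18)/(u^2 - 7*u + 6)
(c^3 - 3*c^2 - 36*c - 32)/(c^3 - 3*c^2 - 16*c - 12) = (c^2 - 4*c - 32)/(c^2 - 4*c - 12)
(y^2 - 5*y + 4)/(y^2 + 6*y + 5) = (y^2 - 5*y + 4)/(y^2 + 6*y + 5)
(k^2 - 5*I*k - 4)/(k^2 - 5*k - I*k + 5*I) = (k - 4*I)/(k - 5)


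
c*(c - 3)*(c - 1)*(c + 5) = c^4 + c^3 - 17*c^2 + 15*c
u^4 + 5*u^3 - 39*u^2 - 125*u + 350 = (u - 5)*(u - 2)*(u + 5)*(u + 7)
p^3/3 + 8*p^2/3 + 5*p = p*(p/3 + 1)*(p + 5)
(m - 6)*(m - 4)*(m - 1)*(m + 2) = m^4 - 9*m^3 + 12*m^2 + 44*m - 48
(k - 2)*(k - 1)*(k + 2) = k^3 - k^2 - 4*k + 4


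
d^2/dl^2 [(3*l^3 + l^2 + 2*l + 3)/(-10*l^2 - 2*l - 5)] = 14*(-6*l^3 - 120*l^2 - 15*l + 19)/(1000*l^6 + 600*l^5 + 1620*l^4 + 608*l^3 + 810*l^2 + 150*l + 125)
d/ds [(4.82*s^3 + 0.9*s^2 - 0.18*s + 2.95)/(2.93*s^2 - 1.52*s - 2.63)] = (14.1226*s^4 - 14.6528*s^3 - 38.8704*s^2 - 22.021*s + 4.9574)/(8.5849*s^4 - 8.9072*s^3 - 13.1014*s^2 + 7.9952*s + 6.9169)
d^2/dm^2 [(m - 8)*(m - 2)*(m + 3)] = 6*m - 14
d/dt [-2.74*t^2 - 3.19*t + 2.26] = -5.48*t - 3.19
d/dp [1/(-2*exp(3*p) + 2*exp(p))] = (3*exp(2*p) - 1)*exp(-p)/(2*(1 - exp(2*p))^2)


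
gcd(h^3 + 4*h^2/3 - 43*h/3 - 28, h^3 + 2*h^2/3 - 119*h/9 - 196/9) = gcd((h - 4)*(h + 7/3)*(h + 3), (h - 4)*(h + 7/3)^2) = h^2 - 5*h/3 - 28/3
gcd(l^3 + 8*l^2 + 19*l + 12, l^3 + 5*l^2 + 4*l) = l^2 + 5*l + 4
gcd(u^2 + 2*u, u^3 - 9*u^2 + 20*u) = u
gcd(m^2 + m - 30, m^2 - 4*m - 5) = m - 5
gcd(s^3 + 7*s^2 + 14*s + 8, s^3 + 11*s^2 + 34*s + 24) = s^2 + 5*s + 4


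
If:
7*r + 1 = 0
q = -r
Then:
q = 1/7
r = -1/7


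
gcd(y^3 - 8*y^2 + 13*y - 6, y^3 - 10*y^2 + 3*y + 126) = y - 6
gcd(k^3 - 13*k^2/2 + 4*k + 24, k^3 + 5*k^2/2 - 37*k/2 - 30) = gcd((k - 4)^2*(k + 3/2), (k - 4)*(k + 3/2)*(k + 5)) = k^2 - 5*k/2 - 6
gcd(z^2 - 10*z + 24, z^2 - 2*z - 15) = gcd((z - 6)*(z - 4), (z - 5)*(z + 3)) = 1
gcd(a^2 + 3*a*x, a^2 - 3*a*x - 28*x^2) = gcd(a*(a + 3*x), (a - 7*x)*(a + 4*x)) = 1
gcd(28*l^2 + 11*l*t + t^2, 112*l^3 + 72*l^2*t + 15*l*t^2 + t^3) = 28*l^2 + 11*l*t + t^2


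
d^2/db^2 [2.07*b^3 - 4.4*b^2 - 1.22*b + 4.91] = 12.42*b - 8.8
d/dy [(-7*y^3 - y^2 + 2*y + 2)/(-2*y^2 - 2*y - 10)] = (7*y^4 + 14*y^3 + 108*y^2 + 14*y - 8)/(2*(y^4 + 2*y^3 + 11*y^2 + 10*y + 25))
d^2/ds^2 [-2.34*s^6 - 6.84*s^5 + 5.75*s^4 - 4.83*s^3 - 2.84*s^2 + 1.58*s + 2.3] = -70.2*s^4 - 136.8*s^3 + 69.0*s^2 - 28.98*s - 5.68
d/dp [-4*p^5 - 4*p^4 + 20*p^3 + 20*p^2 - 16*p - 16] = -20*p^4 - 16*p^3 + 60*p^2 + 40*p - 16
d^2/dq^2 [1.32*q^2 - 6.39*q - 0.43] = 2.64000000000000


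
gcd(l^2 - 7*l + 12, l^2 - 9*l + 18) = l - 3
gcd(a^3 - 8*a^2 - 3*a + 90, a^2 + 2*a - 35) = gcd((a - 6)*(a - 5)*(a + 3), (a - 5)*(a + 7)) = a - 5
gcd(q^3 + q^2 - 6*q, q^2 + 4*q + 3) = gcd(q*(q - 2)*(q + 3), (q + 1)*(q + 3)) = q + 3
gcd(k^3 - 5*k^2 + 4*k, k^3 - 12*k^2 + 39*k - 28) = k^2 - 5*k + 4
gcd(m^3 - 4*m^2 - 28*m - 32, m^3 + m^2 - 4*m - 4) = m + 2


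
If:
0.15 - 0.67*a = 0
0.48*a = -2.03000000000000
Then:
No Solution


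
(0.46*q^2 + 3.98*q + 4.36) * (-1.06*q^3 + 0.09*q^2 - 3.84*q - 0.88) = -0.4876*q^5 - 4.1774*q^4 - 6.0298*q^3 - 15.2956*q^2 - 20.2448*q - 3.8368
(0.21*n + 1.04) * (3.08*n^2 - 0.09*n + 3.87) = 0.6468*n^3 + 3.1843*n^2 + 0.7191*n + 4.0248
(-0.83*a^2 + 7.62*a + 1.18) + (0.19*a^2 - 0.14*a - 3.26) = -0.64*a^2 + 7.48*a - 2.08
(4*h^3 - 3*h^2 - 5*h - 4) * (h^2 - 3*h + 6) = 4*h^5 - 15*h^4 + 28*h^3 - 7*h^2 - 18*h - 24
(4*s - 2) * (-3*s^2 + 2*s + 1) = -12*s^3 + 14*s^2 - 2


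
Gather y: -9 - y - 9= -y - 18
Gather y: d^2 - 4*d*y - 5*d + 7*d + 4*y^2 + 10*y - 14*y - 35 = d^2 + 2*d + 4*y^2 + y*(-4*d - 4) - 35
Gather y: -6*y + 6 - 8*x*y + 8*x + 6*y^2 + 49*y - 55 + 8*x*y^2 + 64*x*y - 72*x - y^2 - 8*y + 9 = -64*x + y^2*(8*x + 5) + y*(56*x + 35) - 40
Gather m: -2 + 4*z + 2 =4*z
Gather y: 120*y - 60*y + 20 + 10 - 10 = 60*y + 20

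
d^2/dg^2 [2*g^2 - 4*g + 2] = 4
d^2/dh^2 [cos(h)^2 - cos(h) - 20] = cos(h) - 2*cos(2*h)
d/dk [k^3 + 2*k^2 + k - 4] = 3*k^2 + 4*k + 1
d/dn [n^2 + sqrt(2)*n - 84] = 2*n + sqrt(2)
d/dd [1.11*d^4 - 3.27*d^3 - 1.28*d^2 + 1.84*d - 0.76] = 4.44*d^3 - 9.81*d^2 - 2.56*d + 1.84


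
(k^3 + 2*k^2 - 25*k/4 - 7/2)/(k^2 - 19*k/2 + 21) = (4*k^3 + 8*k^2 - 25*k - 14)/(2*(2*k^2 - 19*k + 42))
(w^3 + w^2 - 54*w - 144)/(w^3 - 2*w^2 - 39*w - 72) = (w + 6)/(w + 3)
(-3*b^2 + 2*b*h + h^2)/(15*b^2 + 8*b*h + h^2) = (-b + h)/(5*b + h)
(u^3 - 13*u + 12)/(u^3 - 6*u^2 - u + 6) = (u^2 + u - 12)/(u^2 - 5*u - 6)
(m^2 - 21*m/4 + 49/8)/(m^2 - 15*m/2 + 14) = (m - 7/4)/(m - 4)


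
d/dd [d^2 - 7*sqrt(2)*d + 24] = 2*d - 7*sqrt(2)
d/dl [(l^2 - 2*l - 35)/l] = 1 + 35/l^2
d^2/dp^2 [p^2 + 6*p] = 2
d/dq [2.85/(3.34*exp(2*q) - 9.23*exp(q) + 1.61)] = (26.3055 - 19.038*exp(q))*exp(q)/(3.34*exp(2*q) - 9.23*exp(q) + 1.61)^2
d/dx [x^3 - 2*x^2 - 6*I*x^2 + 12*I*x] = 3*x^2 - 4*x - 12*I*x + 12*I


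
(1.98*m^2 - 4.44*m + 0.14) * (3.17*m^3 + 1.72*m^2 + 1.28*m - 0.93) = 6.2766*m^5 - 10.6692*m^4 - 4.6586*m^3 - 7.2838*m^2 + 4.3084*m - 0.1302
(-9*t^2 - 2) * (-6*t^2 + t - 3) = 54*t^4 - 9*t^3 + 39*t^2 - 2*t + 6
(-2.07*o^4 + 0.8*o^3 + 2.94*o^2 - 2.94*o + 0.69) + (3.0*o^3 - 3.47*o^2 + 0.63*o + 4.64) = -2.07*o^4 + 3.8*o^3 - 0.53*o^2 - 2.31*o + 5.33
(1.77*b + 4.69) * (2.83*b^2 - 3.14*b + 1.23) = 5.0091*b^3 + 7.7149*b^2 - 12.5495*b + 5.7687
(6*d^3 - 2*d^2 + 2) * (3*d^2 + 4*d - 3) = 18*d^5 + 18*d^4 - 26*d^3 + 12*d^2 + 8*d - 6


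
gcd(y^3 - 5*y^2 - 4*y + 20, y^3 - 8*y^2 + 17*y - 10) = y^2 - 7*y + 10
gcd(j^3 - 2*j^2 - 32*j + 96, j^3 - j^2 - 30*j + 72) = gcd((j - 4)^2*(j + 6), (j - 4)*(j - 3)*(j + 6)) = j^2 + 2*j - 24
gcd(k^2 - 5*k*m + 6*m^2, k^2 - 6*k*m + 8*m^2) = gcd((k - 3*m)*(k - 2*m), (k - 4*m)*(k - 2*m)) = k - 2*m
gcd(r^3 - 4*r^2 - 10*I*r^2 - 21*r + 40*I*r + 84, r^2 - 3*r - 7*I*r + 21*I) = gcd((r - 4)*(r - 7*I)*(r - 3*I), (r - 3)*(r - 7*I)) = r - 7*I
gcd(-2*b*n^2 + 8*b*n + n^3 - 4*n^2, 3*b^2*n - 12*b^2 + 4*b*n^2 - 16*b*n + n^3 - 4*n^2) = n - 4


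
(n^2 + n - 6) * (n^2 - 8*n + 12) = n^4 - 7*n^3 - 2*n^2 + 60*n - 72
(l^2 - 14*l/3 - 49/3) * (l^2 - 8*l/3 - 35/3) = l^4 - 22*l^3/3 - 140*l^2/9 + 98*l + 1715/9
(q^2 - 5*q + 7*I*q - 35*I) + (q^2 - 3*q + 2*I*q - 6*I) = 2*q^2 - 8*q + 9*I*q - 41*I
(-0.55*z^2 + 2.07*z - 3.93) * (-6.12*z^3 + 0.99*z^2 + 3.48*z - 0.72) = 3.366*z^5 - 13.2129*z^4 + 24.1869*z^3 + 3.7089*z^2 - 15.1668*z + 2.8296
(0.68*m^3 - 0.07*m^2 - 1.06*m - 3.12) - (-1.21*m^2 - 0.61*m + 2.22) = 0.68*m^3 + 1.14*m^2 - 0.45*m - 5.34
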